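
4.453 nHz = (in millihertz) 4.453e-06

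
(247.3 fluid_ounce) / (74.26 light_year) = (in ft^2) 1.121e-19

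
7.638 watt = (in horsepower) 0.01024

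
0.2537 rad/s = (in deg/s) 14.54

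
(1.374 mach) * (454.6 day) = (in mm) 1.838e+13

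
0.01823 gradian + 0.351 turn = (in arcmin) 7583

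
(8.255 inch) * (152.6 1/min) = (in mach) 0.001566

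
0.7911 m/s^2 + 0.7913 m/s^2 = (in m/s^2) 1.582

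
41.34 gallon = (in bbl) 0.9843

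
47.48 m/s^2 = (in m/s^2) 47.48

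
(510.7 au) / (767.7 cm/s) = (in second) 9.952e+12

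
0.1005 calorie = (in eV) 2.625e+18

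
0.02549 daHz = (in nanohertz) 2.549e+08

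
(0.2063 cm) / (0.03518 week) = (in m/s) 9.696e-08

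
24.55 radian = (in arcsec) 5.064e+06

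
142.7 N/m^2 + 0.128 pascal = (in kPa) 0.1428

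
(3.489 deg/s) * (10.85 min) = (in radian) 39.64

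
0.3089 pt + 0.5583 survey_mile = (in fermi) 8.985e+17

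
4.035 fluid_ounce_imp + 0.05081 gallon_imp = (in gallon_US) 0.09131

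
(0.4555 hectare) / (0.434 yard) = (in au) 7.673e-08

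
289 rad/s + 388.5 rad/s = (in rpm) 6470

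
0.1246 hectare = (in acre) 0.3079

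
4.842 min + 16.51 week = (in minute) 1.664e+05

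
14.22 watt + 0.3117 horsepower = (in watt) 246.7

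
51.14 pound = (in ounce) 818.2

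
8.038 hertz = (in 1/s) 8.038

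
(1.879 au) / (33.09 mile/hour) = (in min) 3.167e+08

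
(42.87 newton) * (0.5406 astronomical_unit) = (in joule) 3.467e+12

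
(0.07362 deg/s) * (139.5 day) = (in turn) 2465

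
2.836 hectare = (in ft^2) 3.053e+05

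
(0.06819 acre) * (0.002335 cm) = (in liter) 6.444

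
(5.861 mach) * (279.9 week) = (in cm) 3.378e+13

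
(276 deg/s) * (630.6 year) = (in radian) 9.58e+10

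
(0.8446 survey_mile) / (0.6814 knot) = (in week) 0.006411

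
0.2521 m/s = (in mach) 0.0007404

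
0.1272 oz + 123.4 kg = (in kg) 123.4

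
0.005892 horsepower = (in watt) 4.394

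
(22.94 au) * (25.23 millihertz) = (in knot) 1.683e+11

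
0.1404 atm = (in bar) 0.1423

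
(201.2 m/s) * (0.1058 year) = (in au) 0.004487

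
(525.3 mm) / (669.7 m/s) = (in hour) 2.179e-07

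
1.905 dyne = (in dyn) 1.905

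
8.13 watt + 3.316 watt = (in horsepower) 0.01535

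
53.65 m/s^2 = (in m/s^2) 53.65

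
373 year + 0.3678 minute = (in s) 1.176e+10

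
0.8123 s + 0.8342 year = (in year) 0.8342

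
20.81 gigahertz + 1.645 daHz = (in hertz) 2.081e+10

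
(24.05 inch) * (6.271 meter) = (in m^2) 3.831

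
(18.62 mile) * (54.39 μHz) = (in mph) 3.646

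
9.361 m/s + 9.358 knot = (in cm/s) 1418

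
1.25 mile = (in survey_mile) 1.25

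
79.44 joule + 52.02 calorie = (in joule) 297.1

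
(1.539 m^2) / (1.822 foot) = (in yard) 3.031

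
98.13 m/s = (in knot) 190.7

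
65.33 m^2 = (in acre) 0.01614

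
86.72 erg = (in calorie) 2.073e-06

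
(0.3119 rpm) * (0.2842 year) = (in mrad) 2.927e+08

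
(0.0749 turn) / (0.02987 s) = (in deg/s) 902.7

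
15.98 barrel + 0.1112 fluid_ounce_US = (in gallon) 671.2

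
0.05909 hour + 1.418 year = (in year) 1.418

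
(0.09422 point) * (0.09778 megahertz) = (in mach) 0.009545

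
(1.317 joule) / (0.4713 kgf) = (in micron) 2.849e+05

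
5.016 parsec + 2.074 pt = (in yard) 1.693e+17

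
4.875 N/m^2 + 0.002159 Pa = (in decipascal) 48.77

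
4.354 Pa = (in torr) 0.03266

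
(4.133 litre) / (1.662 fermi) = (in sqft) 2.677e+13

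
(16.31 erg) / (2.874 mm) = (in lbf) 0.0001276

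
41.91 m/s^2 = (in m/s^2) 41.91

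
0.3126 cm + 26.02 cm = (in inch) 10.37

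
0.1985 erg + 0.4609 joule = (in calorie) 0.1102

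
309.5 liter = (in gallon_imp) 68.08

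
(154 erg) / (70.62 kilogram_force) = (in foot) 7.296e-08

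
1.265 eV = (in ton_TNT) 4.844e-29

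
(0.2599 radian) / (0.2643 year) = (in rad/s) 3.118e-08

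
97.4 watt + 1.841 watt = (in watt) 99.24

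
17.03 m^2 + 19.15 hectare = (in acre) 47.32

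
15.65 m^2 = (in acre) 0.003867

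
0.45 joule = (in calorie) 0.1076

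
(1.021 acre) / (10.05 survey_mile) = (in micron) 2.555e+05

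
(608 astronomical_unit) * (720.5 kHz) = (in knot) 1.274e+20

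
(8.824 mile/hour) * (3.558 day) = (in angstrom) 1.213e+16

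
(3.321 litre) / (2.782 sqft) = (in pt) 36.42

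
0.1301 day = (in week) 0.01859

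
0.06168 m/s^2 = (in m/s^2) 0.06168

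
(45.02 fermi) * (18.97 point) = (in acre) 7.445e-20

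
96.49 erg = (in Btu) 9.145e-09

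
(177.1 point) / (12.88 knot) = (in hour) 2.619e-06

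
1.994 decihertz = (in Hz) 0.1994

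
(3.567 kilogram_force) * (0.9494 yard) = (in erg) 3.037e+08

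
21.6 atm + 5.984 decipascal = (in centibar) 2189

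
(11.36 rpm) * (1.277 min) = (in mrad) 9.115e+04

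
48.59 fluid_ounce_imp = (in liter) 1.381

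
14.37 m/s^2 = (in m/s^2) 14.37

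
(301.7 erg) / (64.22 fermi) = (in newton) 4.698e+08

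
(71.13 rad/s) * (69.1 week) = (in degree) 1.703e+11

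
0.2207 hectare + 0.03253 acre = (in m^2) 2339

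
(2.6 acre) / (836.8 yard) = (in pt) 3.898e+04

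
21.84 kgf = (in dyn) 2.142e+07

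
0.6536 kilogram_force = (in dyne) 6.41e+05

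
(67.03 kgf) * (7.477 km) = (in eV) 3.068e+25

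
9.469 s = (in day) 0.0001096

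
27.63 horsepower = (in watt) 2.06e+04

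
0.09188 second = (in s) 0.09188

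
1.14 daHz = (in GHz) 1.14e-08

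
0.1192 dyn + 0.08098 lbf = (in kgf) 0.03673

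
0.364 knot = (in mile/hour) 0.4189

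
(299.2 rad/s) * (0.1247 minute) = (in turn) 356.3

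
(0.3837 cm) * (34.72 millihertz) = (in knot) 0.000259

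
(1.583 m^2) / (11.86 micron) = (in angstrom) 1.335e+15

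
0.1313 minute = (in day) 9.118e-05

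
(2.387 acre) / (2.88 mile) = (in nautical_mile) 0.001125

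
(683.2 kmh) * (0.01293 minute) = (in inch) 5796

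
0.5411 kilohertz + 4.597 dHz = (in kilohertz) 0.5416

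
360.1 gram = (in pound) 0.7939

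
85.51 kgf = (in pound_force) 188.5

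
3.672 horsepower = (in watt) 2738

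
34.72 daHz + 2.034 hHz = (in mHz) 5.506e+05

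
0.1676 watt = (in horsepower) 0.0002248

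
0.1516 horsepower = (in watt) 113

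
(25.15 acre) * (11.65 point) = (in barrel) 2631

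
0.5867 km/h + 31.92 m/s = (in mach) 0.09422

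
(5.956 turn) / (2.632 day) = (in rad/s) 0.0001646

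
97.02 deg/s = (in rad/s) 1.693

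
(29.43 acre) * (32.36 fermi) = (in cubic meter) 3.854e-09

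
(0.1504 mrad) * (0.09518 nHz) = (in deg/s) 8.202e-13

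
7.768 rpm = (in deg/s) 46.61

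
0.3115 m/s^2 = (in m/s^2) 0.3115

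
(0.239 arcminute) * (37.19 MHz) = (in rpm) 2.469e+04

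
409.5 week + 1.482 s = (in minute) 4.128e+06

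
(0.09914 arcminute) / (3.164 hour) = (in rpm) 2.418e-08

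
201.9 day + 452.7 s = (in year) 0.5532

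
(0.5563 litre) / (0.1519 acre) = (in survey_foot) 2.969e-06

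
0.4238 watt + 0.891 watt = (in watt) 1.315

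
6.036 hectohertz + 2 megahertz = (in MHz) 2.001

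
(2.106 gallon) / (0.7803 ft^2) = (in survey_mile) 6.833e-05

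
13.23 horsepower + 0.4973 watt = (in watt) 9866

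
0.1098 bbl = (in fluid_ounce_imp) 614.4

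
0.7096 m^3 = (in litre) 709.6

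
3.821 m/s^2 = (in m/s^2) 3.821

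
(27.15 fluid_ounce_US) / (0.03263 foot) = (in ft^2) 0.869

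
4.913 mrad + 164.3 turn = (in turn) 164.3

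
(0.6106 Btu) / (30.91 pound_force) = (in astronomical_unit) 3.132e-11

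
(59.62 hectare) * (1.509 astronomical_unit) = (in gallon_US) 3.555e+19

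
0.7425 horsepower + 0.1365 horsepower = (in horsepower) 0.879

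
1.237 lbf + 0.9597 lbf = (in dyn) 9.771e+05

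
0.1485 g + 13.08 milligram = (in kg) 0.0001616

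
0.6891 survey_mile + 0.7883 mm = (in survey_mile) 0.6891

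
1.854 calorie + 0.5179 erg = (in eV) 4.842e+19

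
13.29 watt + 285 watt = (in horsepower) 0.4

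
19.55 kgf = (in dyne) 1.917e+07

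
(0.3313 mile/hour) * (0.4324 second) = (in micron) 6.404e+04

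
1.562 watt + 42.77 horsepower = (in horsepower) 42.77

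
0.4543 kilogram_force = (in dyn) 4.455e+05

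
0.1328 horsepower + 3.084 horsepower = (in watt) 2399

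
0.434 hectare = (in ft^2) 4.672e+04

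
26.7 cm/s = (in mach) 0.0007841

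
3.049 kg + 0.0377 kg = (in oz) 108.9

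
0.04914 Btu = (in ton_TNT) 1.239e-08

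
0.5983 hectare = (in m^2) 5983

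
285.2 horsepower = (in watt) 2.127e+05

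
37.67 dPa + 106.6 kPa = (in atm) 1.052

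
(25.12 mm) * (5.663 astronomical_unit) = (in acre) 5.259e+06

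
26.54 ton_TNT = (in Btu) 1.052e+08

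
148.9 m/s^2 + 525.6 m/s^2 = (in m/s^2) 674.5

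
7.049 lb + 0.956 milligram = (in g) 3197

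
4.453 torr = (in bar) 0.005937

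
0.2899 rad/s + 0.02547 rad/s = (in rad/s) 0.3154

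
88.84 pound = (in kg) 40.3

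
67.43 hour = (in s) 2.427e+05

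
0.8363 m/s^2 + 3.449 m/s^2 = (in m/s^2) 4.285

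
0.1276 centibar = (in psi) 0.01851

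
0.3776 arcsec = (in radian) 1.831e-06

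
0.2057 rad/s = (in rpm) 1.964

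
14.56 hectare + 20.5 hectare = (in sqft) 3.774e+06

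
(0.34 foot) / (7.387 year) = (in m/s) 4.449e-10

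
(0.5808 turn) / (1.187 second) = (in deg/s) 176.1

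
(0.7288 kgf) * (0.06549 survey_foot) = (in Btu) 0.0001352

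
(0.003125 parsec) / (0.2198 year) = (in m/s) 1.391e+07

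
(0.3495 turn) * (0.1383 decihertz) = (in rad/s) 0.03037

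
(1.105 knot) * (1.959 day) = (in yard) 1.052e+05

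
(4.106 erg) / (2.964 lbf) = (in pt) 8.828e-05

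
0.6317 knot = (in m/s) 0.325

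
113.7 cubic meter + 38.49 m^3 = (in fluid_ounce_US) 5.146e+06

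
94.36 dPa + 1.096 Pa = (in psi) 0.001528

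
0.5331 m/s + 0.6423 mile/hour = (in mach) 0.002409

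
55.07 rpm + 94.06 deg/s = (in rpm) 70.75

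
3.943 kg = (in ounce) 139.1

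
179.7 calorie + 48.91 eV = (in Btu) 0.7126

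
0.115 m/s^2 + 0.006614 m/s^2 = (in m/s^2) 0.1216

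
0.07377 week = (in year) 0.001415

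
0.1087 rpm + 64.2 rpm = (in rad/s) 6.734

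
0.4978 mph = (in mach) 0.0006536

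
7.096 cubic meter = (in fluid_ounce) 2.399e+05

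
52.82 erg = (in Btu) 5.006e-09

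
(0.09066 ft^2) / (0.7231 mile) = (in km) 7.238e-09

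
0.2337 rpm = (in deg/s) 1.402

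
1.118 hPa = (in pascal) 111.8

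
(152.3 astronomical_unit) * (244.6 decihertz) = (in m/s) 5.573e+14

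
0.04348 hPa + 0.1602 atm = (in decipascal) 1.624e+05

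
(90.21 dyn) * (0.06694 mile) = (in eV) 6.066e+17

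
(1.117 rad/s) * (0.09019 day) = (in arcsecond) 1.795e+09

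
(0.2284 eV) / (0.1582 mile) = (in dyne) 1.437e-17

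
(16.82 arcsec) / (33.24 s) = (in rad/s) 2.453e-06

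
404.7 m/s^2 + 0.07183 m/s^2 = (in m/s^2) 404.8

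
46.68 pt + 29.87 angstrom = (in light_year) 1.741e-18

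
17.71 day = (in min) 2.55e+04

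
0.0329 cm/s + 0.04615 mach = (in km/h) 56.57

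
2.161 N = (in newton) 2.161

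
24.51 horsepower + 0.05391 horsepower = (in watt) 1.832e+04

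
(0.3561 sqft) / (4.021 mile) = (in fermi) 5.112e+09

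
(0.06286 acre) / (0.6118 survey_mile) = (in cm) 25.84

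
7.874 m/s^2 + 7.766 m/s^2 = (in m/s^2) 15.64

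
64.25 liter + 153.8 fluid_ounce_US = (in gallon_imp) 15.13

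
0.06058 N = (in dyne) 6058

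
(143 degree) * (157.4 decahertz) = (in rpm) 3.751e+04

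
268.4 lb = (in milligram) 1.217e+08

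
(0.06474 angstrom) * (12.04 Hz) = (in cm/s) 7.795e-09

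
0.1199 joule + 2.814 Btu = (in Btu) 2.814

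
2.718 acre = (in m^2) 1.1e+04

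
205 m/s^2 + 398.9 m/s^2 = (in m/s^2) 603.9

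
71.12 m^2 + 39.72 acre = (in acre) 39.74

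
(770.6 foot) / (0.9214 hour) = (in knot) 0.1376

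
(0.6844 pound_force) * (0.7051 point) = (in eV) 4.726e+15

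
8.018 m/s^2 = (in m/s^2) 8.018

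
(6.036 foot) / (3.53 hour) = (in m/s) 0.0001448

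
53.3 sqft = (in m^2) 4.952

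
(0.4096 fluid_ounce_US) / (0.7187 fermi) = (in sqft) 1.814e+11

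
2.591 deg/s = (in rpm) 0.4318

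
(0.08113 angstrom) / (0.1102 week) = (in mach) 3.575e-19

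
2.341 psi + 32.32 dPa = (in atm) 0.1593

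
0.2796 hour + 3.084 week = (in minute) 3.11e+04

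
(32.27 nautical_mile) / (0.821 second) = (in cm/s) 7.279e+06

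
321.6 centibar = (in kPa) 321.6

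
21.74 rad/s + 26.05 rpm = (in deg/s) 1402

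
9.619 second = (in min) 0.1603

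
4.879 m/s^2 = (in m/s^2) 4.879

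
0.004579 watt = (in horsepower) 6.141e-06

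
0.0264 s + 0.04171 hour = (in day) 0.001738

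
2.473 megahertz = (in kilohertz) 2473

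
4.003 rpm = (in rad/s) 0.4192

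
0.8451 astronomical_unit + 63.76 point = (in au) 0.8451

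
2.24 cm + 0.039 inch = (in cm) 2.339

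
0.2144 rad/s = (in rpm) 2.047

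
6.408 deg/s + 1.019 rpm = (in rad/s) 0.2186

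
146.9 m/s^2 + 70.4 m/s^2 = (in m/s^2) 217.3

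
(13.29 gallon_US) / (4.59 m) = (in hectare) 1.096e-06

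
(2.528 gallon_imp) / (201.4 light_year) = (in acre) 1.49e-24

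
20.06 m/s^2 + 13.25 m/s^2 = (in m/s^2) 33.31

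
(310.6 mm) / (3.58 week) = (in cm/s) 1.435e-05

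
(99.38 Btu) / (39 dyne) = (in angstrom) 2.688e+18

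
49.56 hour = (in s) 1.784e+05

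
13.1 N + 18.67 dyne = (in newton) 13.1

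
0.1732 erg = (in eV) 1.081e+11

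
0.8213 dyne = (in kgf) 8.375e-07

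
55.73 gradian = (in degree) 50.16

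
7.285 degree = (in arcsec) 2.623e+04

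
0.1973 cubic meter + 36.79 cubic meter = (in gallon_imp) 8136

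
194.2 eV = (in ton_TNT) 7.436e-27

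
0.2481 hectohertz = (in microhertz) 2.481e+07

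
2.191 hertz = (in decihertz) 21.91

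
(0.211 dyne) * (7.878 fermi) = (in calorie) 3.973e-21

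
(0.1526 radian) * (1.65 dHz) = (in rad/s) 0.02518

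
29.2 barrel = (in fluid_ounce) 1.57e+05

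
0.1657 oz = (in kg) 0.004698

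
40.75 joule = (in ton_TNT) 9.739e-09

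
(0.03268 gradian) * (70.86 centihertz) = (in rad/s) 0.0003638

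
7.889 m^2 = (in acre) 0.001949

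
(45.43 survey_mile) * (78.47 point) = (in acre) 0.5001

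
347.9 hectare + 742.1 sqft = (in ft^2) 3.745e+07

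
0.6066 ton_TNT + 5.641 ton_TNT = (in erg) 2.614e+17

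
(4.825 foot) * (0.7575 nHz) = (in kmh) 4.01e-09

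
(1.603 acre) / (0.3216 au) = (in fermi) 1.348e+08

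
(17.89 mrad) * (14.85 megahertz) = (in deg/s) 1.522e+07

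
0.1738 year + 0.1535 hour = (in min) 9.136e+04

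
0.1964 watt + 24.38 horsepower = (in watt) 1.818e+04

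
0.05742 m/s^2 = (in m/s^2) 0.05742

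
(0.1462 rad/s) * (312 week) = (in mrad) 2.759e+10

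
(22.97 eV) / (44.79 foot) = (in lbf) 6.06e-20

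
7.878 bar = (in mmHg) 5909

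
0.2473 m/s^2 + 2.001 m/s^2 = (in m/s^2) 2.248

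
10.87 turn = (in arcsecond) 1.409e+07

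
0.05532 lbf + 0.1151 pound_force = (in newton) 0.7581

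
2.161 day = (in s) 1.867e+05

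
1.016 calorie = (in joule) 4.251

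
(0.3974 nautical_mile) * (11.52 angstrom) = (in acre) 2.095e-10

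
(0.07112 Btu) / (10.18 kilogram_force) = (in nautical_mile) 0.0004058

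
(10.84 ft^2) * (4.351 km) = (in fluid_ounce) 1.482e+08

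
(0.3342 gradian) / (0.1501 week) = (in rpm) 5.522e-07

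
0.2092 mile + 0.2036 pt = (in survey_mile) 0.2092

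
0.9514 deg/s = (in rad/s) 0.01661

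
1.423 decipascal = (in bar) 1.423e-06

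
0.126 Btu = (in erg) 1.329e+09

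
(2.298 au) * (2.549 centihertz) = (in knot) 1.703e+10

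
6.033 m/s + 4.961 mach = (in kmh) 6103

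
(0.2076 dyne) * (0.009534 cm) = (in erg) 0.001979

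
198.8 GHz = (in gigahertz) 198.8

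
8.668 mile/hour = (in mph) 8.668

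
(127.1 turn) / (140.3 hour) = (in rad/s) 0.001581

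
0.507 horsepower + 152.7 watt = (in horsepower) 0.7118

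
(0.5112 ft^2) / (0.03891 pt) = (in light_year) 3.657e-13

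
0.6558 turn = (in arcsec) 8.499e+05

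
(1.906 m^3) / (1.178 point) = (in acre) 1.133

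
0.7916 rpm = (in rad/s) 0.0829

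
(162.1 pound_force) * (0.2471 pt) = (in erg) 6.286e+05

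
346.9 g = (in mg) 3.469e+05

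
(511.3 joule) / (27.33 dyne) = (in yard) 2.046e+06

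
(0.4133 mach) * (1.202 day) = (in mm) 1.462e+10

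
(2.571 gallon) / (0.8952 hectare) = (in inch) 4.28e-05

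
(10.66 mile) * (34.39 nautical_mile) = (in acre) 2.7e+05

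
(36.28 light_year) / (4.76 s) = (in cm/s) 7.211e+18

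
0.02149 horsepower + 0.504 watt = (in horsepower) 0.02217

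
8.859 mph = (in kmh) 14.26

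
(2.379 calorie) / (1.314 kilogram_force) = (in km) 0.0007724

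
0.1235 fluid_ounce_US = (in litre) 0.003652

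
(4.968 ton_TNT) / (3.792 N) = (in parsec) 1.776e-07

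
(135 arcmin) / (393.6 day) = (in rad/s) 1.155e-09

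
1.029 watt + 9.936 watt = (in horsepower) 0.0147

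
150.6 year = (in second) 4.749e+09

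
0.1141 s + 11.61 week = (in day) 81.27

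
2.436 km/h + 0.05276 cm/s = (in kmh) 2.438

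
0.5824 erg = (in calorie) 1.392e-08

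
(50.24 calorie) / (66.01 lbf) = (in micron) 7.159e+05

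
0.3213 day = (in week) 0.0459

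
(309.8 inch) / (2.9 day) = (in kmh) 0.0001131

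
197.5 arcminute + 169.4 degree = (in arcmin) 1.036e+04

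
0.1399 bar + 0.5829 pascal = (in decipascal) 1.399e+05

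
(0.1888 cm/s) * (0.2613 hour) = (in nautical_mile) 0.000959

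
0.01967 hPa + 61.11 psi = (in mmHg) 3160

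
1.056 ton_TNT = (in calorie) 1.056e+09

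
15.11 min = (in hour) 0.2518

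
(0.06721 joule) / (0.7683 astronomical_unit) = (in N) 5.848e-13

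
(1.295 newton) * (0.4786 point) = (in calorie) 5.226e-05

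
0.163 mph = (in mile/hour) 0.163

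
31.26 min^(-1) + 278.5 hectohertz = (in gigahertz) 2.785e-05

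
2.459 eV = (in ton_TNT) 9.416e-29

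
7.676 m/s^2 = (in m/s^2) 7.676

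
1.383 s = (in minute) 0.02305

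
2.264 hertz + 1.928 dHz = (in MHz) 2.457e-06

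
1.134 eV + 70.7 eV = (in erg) 1.151e-10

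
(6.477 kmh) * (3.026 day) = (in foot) 1.543e+06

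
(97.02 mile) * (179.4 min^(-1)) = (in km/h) 1.681e+06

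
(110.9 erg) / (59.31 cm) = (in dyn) 1.87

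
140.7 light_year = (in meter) 1.331e+18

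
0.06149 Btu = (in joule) 64.88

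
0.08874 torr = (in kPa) 0.01183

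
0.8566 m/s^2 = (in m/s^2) 0.8566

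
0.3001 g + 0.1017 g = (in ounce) 0.01417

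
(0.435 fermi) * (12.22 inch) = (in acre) 3.336e-20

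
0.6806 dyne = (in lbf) 1.53e-06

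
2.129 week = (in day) 14.9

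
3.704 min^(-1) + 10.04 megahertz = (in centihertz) 1.004e+09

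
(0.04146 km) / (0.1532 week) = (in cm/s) 0.04475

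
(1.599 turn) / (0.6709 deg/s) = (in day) 0.009931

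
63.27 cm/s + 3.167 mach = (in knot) 2097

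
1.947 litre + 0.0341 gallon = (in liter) 2.076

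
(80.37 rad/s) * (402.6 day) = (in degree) 1.602e+11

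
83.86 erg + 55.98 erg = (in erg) 139.8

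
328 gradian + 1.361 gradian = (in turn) 0.8234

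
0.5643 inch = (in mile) 8.906e-06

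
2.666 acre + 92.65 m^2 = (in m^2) 1.088e+04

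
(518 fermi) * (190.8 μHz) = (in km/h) 3.558e-16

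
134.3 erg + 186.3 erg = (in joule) 3.206e-05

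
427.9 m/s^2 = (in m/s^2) 427.9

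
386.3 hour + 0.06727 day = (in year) 0.04428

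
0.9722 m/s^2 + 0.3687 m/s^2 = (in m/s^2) 1.341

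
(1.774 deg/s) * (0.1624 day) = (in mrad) 4.344e+05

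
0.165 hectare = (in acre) 0.4077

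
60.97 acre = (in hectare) 24.67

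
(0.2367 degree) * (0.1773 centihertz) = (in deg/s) 0.0004197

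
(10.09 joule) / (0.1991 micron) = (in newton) 5.068e+07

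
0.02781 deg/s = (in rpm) 0.004635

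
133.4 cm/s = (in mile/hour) 2.984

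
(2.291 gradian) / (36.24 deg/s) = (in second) 0.0569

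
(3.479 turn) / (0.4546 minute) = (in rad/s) 0.8014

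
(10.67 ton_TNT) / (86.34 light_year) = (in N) 5.465e-08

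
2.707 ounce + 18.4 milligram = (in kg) 0.07676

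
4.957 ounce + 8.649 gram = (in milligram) 1.492e+05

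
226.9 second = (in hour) 0.06303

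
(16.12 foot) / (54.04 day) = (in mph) 2.354e-06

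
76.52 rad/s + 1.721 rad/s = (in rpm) 747.1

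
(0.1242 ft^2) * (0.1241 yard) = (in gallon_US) 0.3459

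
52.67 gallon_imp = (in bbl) 1.506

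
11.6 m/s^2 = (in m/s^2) 11.6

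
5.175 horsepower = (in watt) 3859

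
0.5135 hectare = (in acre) 1.269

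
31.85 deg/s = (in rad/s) 0.5559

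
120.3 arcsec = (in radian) 0.0005832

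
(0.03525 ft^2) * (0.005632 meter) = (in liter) 0.01844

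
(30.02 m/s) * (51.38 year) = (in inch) 1.915e+12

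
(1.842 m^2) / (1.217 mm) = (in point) 4.29e+06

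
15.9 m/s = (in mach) 0.0467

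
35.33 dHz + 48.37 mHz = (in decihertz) 35.81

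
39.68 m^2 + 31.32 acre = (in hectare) 12.68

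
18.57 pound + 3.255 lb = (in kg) 9.9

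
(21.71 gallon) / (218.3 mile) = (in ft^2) 2.518e-06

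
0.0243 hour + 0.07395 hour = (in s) 353.7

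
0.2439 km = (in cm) 2.439e+04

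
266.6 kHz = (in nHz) 2.666e+14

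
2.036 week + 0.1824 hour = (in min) 2.053e+04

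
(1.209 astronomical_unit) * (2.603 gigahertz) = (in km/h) 1.695e+21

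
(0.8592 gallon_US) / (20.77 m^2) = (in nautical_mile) 8.455e-08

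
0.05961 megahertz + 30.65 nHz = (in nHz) 5.961e+13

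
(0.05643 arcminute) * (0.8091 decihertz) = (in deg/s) 7.61e-05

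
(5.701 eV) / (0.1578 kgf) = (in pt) 1.673e-15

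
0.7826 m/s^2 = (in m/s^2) 0.7826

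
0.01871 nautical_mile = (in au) 2.316e-10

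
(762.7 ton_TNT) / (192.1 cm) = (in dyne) 1.661e+17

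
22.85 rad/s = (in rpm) 218.2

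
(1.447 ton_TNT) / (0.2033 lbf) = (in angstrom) 6.695e+19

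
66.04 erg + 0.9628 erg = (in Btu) 6.351e-09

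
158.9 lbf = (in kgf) 72.08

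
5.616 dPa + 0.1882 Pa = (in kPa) 0.0007498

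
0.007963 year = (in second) 2.511e+05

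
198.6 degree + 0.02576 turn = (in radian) 3.628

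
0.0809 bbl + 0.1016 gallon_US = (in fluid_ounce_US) 447.9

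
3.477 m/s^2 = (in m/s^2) 3.477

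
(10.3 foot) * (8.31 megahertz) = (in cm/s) 2.609e+09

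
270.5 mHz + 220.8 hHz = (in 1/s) 2.208e+04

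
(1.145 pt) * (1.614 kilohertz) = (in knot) 1.267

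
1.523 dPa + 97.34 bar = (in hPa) 9.734e+04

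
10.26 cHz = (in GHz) 1.026e-10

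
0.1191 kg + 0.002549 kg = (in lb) 0.2682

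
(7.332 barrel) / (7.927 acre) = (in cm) 0.003634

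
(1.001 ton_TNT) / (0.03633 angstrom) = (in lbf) 2.592e+20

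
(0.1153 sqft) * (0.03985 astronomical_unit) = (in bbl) 4.017e+08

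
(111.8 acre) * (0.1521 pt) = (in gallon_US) 6413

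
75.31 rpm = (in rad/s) 7.886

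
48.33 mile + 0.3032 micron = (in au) 5.199e-07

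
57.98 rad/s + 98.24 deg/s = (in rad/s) 59.69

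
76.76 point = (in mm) 27.08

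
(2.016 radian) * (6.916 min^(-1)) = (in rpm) 2.219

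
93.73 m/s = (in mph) 209.7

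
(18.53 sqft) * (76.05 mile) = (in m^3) 2.107e+05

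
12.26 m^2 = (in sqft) 132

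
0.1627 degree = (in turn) 0.0004519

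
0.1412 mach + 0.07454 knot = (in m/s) 48.12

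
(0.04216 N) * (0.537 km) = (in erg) 2.264e+08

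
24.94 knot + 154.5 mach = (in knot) 1.023e+05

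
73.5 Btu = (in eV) 4.84e+23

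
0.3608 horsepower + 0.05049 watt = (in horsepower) 0.3609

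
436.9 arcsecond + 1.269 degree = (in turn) 0.003862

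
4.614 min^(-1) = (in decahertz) 0.00769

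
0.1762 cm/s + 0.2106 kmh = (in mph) 0.1348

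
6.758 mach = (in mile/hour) 5147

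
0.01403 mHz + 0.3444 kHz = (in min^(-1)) 2.066e+04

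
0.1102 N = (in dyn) 1.102e+04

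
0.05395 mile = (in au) 5.804e-10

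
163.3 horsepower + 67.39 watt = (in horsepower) 163.4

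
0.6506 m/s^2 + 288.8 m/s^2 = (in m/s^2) 289.5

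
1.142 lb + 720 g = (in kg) 1.238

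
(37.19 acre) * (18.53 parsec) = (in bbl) 5.413e+23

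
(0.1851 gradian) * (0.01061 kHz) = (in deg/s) 1.768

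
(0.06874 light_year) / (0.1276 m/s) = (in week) 8.427e+09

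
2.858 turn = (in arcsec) 3.704e+06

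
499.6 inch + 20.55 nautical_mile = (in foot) 1.249e+05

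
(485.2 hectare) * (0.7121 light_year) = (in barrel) 2.056e+23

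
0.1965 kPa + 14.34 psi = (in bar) 0.9907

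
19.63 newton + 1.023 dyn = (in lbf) 4.413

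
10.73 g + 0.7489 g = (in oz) 0.4049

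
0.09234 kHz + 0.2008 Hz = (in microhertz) 9.254e+07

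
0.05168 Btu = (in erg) 5.453e+08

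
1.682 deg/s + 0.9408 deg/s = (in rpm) 0.4371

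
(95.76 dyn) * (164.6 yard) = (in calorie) 0.03445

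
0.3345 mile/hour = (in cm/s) 14.95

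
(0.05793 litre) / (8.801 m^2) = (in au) 4.4e-17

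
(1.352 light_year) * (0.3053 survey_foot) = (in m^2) 1.19e+15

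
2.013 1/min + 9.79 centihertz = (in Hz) 0.1314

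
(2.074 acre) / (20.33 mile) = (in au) 1.715e-12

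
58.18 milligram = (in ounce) 0.002052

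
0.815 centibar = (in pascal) 815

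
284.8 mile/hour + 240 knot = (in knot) 487.5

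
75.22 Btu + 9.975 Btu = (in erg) 8.989e+11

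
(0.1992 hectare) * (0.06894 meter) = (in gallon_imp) 3.021e+04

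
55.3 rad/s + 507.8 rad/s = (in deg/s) 3.226e+04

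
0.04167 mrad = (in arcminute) 0.1433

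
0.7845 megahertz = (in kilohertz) 784.5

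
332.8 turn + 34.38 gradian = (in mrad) 2.092e+06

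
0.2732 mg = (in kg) 2.732e-07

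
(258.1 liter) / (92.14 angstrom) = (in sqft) 3.015e+08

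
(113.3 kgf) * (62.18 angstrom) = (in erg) 69.09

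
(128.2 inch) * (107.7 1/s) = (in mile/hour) 784.5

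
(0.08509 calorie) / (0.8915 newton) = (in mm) 399.3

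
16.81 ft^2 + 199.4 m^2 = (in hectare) 0.0201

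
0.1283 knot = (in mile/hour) 0.1476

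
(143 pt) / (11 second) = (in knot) 0.008915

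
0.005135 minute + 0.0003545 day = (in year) 9.81e-07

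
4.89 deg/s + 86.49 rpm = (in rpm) 87.3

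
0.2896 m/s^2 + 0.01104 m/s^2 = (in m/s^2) 0.3006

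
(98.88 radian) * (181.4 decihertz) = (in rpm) 1.713e+04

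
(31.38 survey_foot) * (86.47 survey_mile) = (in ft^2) 1.433e+07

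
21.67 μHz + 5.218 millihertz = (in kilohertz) 5.24e-06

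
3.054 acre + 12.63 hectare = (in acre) 34.26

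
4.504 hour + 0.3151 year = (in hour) 2765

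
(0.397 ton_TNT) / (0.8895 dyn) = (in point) 5.293e+17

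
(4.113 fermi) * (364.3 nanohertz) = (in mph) 3.352e-21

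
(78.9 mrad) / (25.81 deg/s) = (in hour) 4.865e-05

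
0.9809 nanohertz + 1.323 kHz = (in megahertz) 0.001323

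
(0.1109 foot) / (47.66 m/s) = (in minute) 1.182e-05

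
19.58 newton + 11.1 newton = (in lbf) 6.897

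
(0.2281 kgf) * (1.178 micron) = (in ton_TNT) 6.298e-16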